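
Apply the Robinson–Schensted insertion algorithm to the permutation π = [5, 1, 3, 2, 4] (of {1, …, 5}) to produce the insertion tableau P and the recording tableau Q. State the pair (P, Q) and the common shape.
P = [1, 2, 4] / [3] / [5];  Q = [1, 3, 5] / [2] / [4];  common shape = (3, 1, 1)

Row-insert the values π_1, π_2, … into P one at a time, bumping the leftmost entry strictly greater than the inserted value down to the next row. The recording tableau Q records, in position (i, j), the step at which that cell was added to P.
  Insert 5 (step 1): P = [5];  Q = [1]
  Insert 1 (step 2): P = [1] / [5];  Q = [1] / [2]
  Insert 3 (step 3): P = [1, 3] / [5];  Q = [1, 3] / [2]
  Insert 2 (step 4): P = [1, 2] / [3] / [5];  Q = [1, 3] / [2] / [4]
  Insert 4 (step 5): P = [1, 2, 4] / [3] / [5];  Q = [1, 3, 5] / [2] / [4]
Final shape: (3, 1, 1).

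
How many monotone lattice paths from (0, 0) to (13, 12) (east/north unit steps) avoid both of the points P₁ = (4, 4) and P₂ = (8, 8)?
Number of paths = 2494380

Inclusion–exclusion. Total paths: C(25, 13) = 5200300. Through P₁: C(8, 4)·C(17, 9) = 1701700. Through P₂: C(16, 8)·C(9, 5) = 1621620. Since P₁ is strictly southwest of P₂, a monotone path through both must visit P₁ then P₂; paths through both = C(8, 4)·C(8, 4)·C(9, 5) = 617400. Avoid both = 5200300 − 1701700 − 1621620 + 617400 = 2494380.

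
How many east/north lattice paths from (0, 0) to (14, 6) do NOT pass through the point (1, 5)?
Number of paths = 38676

Total paths from (0, 0) to (14, 6): C(20, 14) = 38760. Paths through (1, 5): (paths (0, 0) → (1, 5)) × (paths (1, 5) → (14, 6)) = C(6, 1) · C(14, 13) = 6 · 14 = 84. Avoidance count = 38760 − 84 = 38676.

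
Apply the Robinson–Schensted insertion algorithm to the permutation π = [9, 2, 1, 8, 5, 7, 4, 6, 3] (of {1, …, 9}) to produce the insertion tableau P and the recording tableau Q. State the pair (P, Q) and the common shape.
P = [1, 3, 6] / [2, 4, 7] / [5] / [8] / [9];  Q = [1, 4, 6] / [2, 5, 8] / [3] / [7] / [9];  common shape = (3, 3, 1, 1, 1)

Row-insert the values π_1, π_2, … into P one at a time, bumping the leftmost entry strictly greater than the inserted value down to the next row. The recording tableau Q records, in position (i, j), the step at which that cell was added to P.
  Insert 9 (step 1): P = [9];  Q = [1]
  Insert 2 (step 2): P = [2] / [9];  Q = [1] / [2]
  Insert 1 (step 3): P = [1] / [2] / [9];  Q = [1] / [2] / [3]
  Insert 8 (step 4): P = [1, 8] / [2] / [9];  Q = [1, 4] / [2] / [3]
  Insert 5 (step 5): P = [1, 5] / [2, 8] / [9];  Q = [1, 4] / [2, 5] / [3]
  Insert 7 (step 6): P = [1, 5, 7] / [2, 8] / [9];  Q = [1, 4, 6] / [2, 5] / [3]
  Insert 4 (step 7): P = [1, 4, 7] / [2, 5] / [8] / [9];  Q = [1, 4, 6] / [2, 5] / [3] / [7]
  Insert 6 (step 8): P = [1, 4, 6] / [2, 5, 7] / [8] / [9];  Q = [1, 4, 6] / [2, 5, 8] / [3] / [7]
  Insert 3 (step 9): P = [1, 3, 6] / [2, 4, 7] / [5] / [8] / [9];  Q = [1, 4, 6] / [2, 5, 8] / [3] / [7] / [9]
Final shape: (3, 3, 1, 1, 1).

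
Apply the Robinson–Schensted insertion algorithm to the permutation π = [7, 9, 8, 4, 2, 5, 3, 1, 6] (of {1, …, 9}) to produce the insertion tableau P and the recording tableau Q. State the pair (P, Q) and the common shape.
P = [1, 3, 6] / [2, 5] / [4, 8] / [7] / [9];  Q = [1, 2, 9] / [3, 6] / [4, 7] / [5] / [8];  common shape = (3, 2, 2, 1, 1)

Row-insert the values π_1, π_2, … into P one at a time, bumping the leftmost entry strictly greater than the inserted value down to the next row. The recording tableau Q records, in position (i, j), the step at which that cell was added to P.
  Insert 7 (step 1): P = [7];  Q = [1]
  Insert 9 (step 2): P = [7, 9];  Q = [1, 2]
  Insert 8 (step 3): P = [7, 8] / [9];  Q = [1, 2] / [3]
  Insert 4 (step 4): P = [4, 8] / [7] / [9];  Q = [1, 2] / [3] / [4]
  Insert 2 (step 5): P = [2, 8] / [4] / [7] / [9];  Q = [1, 2] / [3] / [4] / [5]
  Insert 5 (step 6): P = [2, 5] / [4, 8] / [7] / [9];  Q = [1, 2] / [3, 6] / [4] / [5]
  Insert 3 (step 7): P = [2, 3] / [4, 5] / [7, 8] / [9];  Q = [1, 2] / [3, 6] / [4, 7] / [5]
  Insert 1 (step 8): P = [1, 3] / [2, 5] / [4, 8] / [7] / [9];  Q = [1, 2] / [3, 6] / [4, 7] / [5] / [8]
  Insert 6 (step 9): P = [1, 3, 6] / [2, 5] / [4, 8] / [7] / [9];  Q = [1, 2, 9] / [3, 6] / [4, 7] / [5] / [8]
Final shape: (3, 2, 2, 1, 1).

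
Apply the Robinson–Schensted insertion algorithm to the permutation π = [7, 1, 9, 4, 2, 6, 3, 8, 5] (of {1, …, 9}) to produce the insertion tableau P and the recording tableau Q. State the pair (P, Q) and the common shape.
P = [1, 2, 3, 5] / [4, 6, 8] / [7, 9];  Q = [1, 3, 6, 8] / [2, 4, 9] / [5, 7];  common shape = (4, 3, 2)

Row-insert the values π_1, π_2, … into P one at a time, bumping the leftmost entry strictly greater than the inserted value down to the next row. The recording tableau Q records, in position (i, j), the step at which that cell was added to P.
  Insert 7 (step 1): P = [7];  Q = [1]
  Insert 1 (step 2): P = [1] / [7];  Q = [1] / [2]
  Insert 9 (step 3): P = [1, 9] / [7];  Q = [1, 3] / [2]
  Insert 4 (step 4): P = [1, 4] / [7, 9];  Q = [1, 3] / [2, 4]
  Insert 2 (step 5): P = [1, 2] / [4, 9] / [7];  Q = [1, 3] / [2, 4] / [5]
  Insert 6 (step 6): P = [1, 2, 6] / [4, 9] / [7];  Q = [1, 3, 6] / [2, 4] / [5]
  Insert 3 (step 7): P = [1, 2, 3] / [4, 6] / [7, 9];  Q = [1, 3, 6] / [2, 4] / [5, 7]
  Insert 8 (step 8): P = [1, 2, 3, 8] / [4, 6] / [7, 9];  Q = [1, 3, 6, 8] / [2, 4] / [5, 7]
  Insert 5 (step 9): P = [1, 2, 3, 5] / [4, 6, 8] / [7, 9];  Q = [1, 3, 6, 8] / [2, 4, 9] / [5, 7]
Final shape: (4, 3, 2).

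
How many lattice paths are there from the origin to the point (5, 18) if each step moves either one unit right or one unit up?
Number of paths = 33649

A monotone lattice path from (0, 0) to (5, 18) consists of 5 east steps and 18 north steps in some order, so it is determined by which 5 of the 23 steps are east. The count is C(23, 5) = 33649.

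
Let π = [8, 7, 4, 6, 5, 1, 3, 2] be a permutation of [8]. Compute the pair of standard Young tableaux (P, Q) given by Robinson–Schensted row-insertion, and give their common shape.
P = [1, 2] / [3, 5] / [4] / [6] / [7] / [8];  Q = [1, 4] / [2, 7] / [3] / [5] / [6] / [8];  common shape = (2, 2, 1, 1, 1, 1)

Row-insert the values π_1, π_2, … into P one at a time, bumping the leftmost entry strictly greater than the inserted value down to the next row. The recording tableau Q records, in position (i, j), the step at which that cell was added to P.
  Insert 8 (step 1): P = [8];  Q = [1]
  Insert 7 (step 2): P = [7] / [8];  Q = [1] / [2]
  Insert 4 (step 3): P = [4] / [7] / [8];  Q = [1] / [2] / [3]
  Insert 6 (step 4): P = [4, 6] / [7] / [8];  Q = [1, 4] / [2] / [3]
  Insert 5 (step 5): P = [4, 5] / [6] / [7] / [8];  Q = [1, 4] / [2] / [3] / [5]
  Insert 1 (step 6): P = [1, 5] / [4] / [6] / [7] / [8];  Q = [1, 4] / [2] / [3] / [5] / [6]
  Insert 3 (step 7): P = [1, 3] / [4, 5] / [6] / [7] / [8];  Q = [1, 4] / [2, 7] / [3] / [5] / [6]
  Insert 2 (step 8): P = [1, 2] / [3, 5] / [4] / [6] / [7] / [8];  Q = [1, 4] / [2, 7] / [3] / [5] / [6] / [8]
Final shape: (2, 2, 1, 1, 1, 1).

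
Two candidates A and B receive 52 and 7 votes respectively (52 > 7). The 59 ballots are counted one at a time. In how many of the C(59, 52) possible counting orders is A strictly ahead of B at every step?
Strict-lead orderings = 260198730

Total orderings of the 59 votes with 52 for A: C(59, 52) = 341149446. By the Bertrand ballot formula (Cycle Lemma / reflection principle), the number of orderings in which A is strictly ahead of B throughout is (p − q)/(p + q) · C(p + q, p) = (52 − 7)/(52 + 7) · 341149446 = 260198730.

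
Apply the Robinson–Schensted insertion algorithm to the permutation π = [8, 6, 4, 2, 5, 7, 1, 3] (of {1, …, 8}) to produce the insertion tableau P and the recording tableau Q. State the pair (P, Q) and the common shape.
P = [1, 3, 7] / [2, 5] / [4] / [6] / [8];  Q = [1, 5, 6] / [2, 8] / [3] / [4] / [7];  common shape = (3, 2, 1, 1, 1)

Row-insert the values π_1, π_2, … into P one at a time, bumping the leftmost entry strictly greater than the inserted value down to the next row. The recording tableau Q records, in position (i, j), the step at which that cell was added to P.
  Insert 8 (step 1): P = [8];  Q = [1]
  Insert 6 (step 2): P = [6] / [8];  Q = [1] / [2]
  Insert 4 (step 3): P = [4] / [6] / [8];  Q = [1] / [2] / [3]
  Insert 2 (step 4): P = [2] / [4] / [6] / [8];  Q = [1] / [2] / [3] / [4]
  Insert 5 (step 5): P = [2, 5] / [4] / [6] / [8];  Q = [1, 5] / [2] / [3] / [4]
  Insert 7 (step 6): P = [2, 5, 7] / [4] / [6] / [8];  Q = [1, 5, 6] / [2] / [3] / [4]
  Insert 1 (step 7): P = [1, 5, 7] / [2] / [4] / [6] / [8];  Q = [1, 5, 6] / [2] / [3] / [4] / [7]
  Insert 3 (step 8): P = [1, 3, 7] / [2, 5] / [4] / [6] / [8];  Q = [1, 5, 6] / [2, 8] / [3] / [4] / [7]
Final shape: (3, 2, 1, 1, 1).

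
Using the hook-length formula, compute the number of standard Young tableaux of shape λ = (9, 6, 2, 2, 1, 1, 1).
# SYT of shape (9, 6, 2, 2, 1, 1, 1) = 1015822080

Hook-length formula: f^λ = n! / Π hook(c), product over all cells c of the Young diagram. For λ = (9, 6, 2, 2, 1, 1, 1), n = 22 boxes. Hook lengths by row (left-to-right, top-to-bottom): [15, 11, 8, 7, 6, 5, 3, 2, 1]; [11, 7, 4, 3, 2, 1]; [6, 2]; [5, 1]; [3]; [2]; [1]. Product of hooks = 1106493696000. So f^λ = 22! / 1106493696000 = 1124000727777607680000 / 1106493696000 = 1015822080.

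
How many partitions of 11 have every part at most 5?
p(11, parts ≤ 5) = 37

Partitions of 11 with all parts ≤ 5: 5+5+1, 5+4+2, 5+4+1+1, 5+3+3, 5+3+2+1, 5+3+1+1+1, 5+2+2+2, 5+2+2+1+1, 5+2+1+1+1+1, 5+1+1+1+1+1+1, 4+4+3, 4+4+2+1, 4+4+1+1+1, 4+3+3+1, 4+3+2+2, 4+3+2+1+1, 4+3+1+1+1+1, 4+2+2+2+1, 4+2+2+1+1+1, 4+2+1+1+1+1+1, 4+1+1+1+1+1+1+1, 3+3+3+2, 3+3+3+1+1, 3+3+2+2+1, 3+3+2+1+1+1, 3+3+1+1+1+1+1, 3+2+2+2+2, 3+2+2+2+1+1, 3+2+2+1+1+1+1, 3+2+1+1+1+1+1+1, … (37 total). Count = 37.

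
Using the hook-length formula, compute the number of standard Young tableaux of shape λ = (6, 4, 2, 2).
# SYT of shape (6, 4, 2, 2) = 42042

Hook-length formula: f^λ = n! / Π hook(c), product over all cells c of the Young diagram. For λ = (6, 4, 2, 2), n = 14 boxes. Hook lengths by row (left-to-right, top-to-bottom): [9, 8, 5, 4, 2, 1]; [6, 5, 2, 1]; [3, 2]; [2, 1]. Product of hooks = 2073600. So f^λ = 14! / 2073600 = 87178291200 / 2073600 = 42042.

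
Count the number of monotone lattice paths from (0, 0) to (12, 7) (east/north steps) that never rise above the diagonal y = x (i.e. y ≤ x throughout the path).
Number of paths = 23256

By the reflection principle (André's argument), the number of monotone paths to (12, 7) with n ≤ m that never go above y = x is C(19, 12) − C(19, 13) = 50388 − 27132 = 23256.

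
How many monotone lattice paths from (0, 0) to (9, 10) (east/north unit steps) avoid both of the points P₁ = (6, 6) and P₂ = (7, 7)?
Number of paths = 44198

Inclusion–exclusion. Total paths: C(19, 9) = 92378. Through P₁: C(12, 6)·C(7, 3) = 32340. Through P₂: C(14, 7)·C(5, 2) = 34320. Since P₁ is strictly southwest of P₂, a monotone path through both must visit P₁ then P₂; paths through both = C(12, 6)·C(2, 1)·C(5, 2) = 18480. Avoid both = 92378 − 32340 − 34320 + 18480 = 44198.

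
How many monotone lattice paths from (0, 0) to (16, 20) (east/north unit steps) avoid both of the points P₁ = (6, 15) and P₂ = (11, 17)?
Number of paths = 6006177702

Inclusion–exclusion. Total paths: C(36, 16) = 7307872110. Through P₁: C(21, 6)·C(15, 10) = 162954792. Through P₂: C(28, 11)·C(8, 5) = 1202554080. Since P₁ is strictly southwest of P₂, a monotone path through both must visit P₁ then P₂; paths through both = C(21, 6)·C(7, 5)·C(8, 5) = 63814464. Avoid both = 7307872110 − 162954792 − 1202554080 + 63814464 = 6006177702.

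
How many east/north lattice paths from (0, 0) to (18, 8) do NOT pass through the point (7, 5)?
Number of paths = 1273987

Total paths from (0, 0) to (18, 8): C(26, 18) = 1562275. Paths through (7, 5): (paths (0, 0) → (7, 5)) × (paths (7, 5) → (18, 8)) = C(12, 7) · C(14, 11) = 792 · 364 = 288288. Avoidance count = 1562275 − 288288 = 1273987.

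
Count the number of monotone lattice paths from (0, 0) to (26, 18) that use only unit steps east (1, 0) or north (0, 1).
Number of paths = 1029530696964

A monotone lattice path from (0, 0) to (26, 18) consists of 26 east steps and 18 north steps in some order, so it is determined by which 26 of the 44 steps are east. The count is C(44, 26) = 1029530696964.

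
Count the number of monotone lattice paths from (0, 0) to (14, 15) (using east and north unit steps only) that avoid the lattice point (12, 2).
Number of paths = 77549205

Total paths from (0, 0) to (14, 15): C(29, 14) = 77558760. Paths through (12, 2): (paths (0, 0) → (12, 2)) × (paths (12, 2) → (14, 15)) = C(14, 12) · C(15, 2) = 91 · 105 = 9555. Avoidance count = 77558760 − 9555 = 77549205.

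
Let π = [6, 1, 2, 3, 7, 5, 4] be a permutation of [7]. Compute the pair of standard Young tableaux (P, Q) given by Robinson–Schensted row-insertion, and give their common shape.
P = [1, 2, 3, 4] / [5, 7] / [6];  Q = [1, 3, 4, 5] / [2, 6] / [7];  common shape = (4, 2, 1)

Row-insert the values π_1, π_2, … into P one at a time, bumping the leftmost entry strictly greater than the inserted value down to the next row. The recording tableau Q records, in position (i, j), the step at which that cell was added to P.
  Insert 6 (step 1): P = [6];  Q = [1]
  Insert 1 (step 2): P = [1] / [6];  Q = [1] / [2]
  Insert 2 (step 3): P = [1, 2] / [6];  Q = [1, 3] / [2]
  Insert 3 (step 4): P = [1, 2, 3] / [6];  Q = [1, 3, 4] / [2]
  Insert 7 (step 5): P = [1, 2, 3, 7] / [6];  Q = [1, 3, 4, 5] / [2]
  Insert 5 (step 6): P = [1, 2, 3, 5] / [6, 7];  Q = [1, 3, 4, 5] / [2, 6]
  Insert 4 (step 7): P = [1, 2, 3, 4] / [5, 7] / [6];  Q = [1, 3, 4, 5] / [2, 6] / [7]
Final shape: (4, 2, 1).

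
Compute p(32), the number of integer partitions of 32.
p(32) = 8349

Compute p(n) via the recurrence p(n, m) = p(n, m−1) + p(n−m, m), where p(n, m) counts partitions of n with all parts ≤ m and p(n) = p(n, n). The base cases are p(0, m) = 1 and p(n, 0) = 0 for n > 0. Filling the table yields p(32) = 8349. (Euler's pentagonal recurrence is an alternative.)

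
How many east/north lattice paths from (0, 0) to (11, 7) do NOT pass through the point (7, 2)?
Number of paths = 27288

Total paths from (0, 0) to (11, 7): C(18, 11) = 31824. Paths through (7, 2): (paths (0, 0) → (7, 2)) × (paths (7, 2) → (11, 7)) = C(9, 7) · C(9, 4) = 36 · 126 = 4536. Avoidance count = 31824 − 4536 = 27288.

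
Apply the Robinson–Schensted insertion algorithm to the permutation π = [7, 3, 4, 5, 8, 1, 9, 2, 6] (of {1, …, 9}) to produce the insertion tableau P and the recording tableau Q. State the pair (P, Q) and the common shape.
P = [1, 2, 5, 6, 9] / [3, 4, 8] / [7];  Q = [1, 3, 4, 5, 7] / [2, 8, 9] / [6];  common shape = (5, 3, 1)

Row-insert the values π_1, π_2, … into P one at a time, bumping the leftmost entry strictly greater than the inserted value down to the next row. The recording tableau Q records, in position (i, j), the step at which that cell was added to P.
  Insert 7 (step 1): P = [7];  Q = [1]
  Insert 3 (step 2): P = [3] / [7];  Q = [1] / [2]
  Insert 4 (step 3): P = [3, 4] / [7];  Q = [1, 3] / [2]
  Insert 5 (step 4): P = [3, 4, 5] / [7];  Q = [1, 3, 4] / [2]
  Insert 8 (step 5): P = [3, 4, 5, 8] / [7];  Q = [1, 3, 4, 5] / [2]
  Insert 1 (step 6): P = [1, 4, 5, 8] / [3] / [7];  Q = [1, 3, 4, 5] / [2] / [6]
  Insert 9 (step 7): P = [1, 4, 5, 8, 9] / [3] / [7];  Q = [1, 3, 4, 5, 7] / [2] / [6]
  Insert 2 (step 8): P = [1, 2, 5, 8, 9] / [3, 4] / [7];  Q = [1, 3, 4, 5, 7] / [2, 8] / [6]
  Insert 6 (step 9): P = [1, 2, 5, 6, 9] / [3, 4, 8] / [7];  Q = [1, 3, 4, 5, 7] / [2, 8, 9] / [6]
Final shape: (5, 3, 1).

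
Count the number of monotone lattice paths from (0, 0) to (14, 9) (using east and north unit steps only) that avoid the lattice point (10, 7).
Number of paths = 525470

Total paths from (0, 0) to (14, 9): C(23, 14) = 817190. Paths through (10, 7): (paths (0, 0) → (10, 7)) × (paths (10, 7) → (14, 9)) = C(17, 10) · C(6, 4) = 19448 · 15 = 291720. Avoidance count = 817190 − 291720 = 525470.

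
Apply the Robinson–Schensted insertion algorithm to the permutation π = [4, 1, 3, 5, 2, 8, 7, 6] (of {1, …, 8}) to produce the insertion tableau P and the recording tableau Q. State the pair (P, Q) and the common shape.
P = [1, 2, 5, 6] / [3, 7] / [4, 8];  Q = [1, 3, 4, 6] / [2, 7] / [5, 8];  common shape = (4, 2, 2)

Row-insert the values π_1, π_2, … into P one at a time, bumping the leftmost entry strictly greater than the inserted value down to the next row. The recording tableau Q records, in position (i, j), the step at which that cell was added to P.
  Insert 4 (step 1): P = [4];  Q = [1]
  Insert 1 (step 2): P = [1] / [4];  Q = [1] / [2]
  Insert 3 (step 3): P = [1, 3] / [4];  Q = [1, 3] / [2]
  Insert 5 (step 4): P = [1, 3, 5] / [4];  Q = [1, 3, 4] / [2]
  Insert 2 (step 5): P = [1, 2, 5] / [3] / [4];  Q = [1, 3, 4] / [2] / [5]
  Insert 8 (step 6): P = [1, 2, 5, 8] / [3] / [4];  Q = [1, 3, 4, 6] / [2] / [5]
  Insert 7 (step 7): P = [1, 2, 5, 7] / [3, 8] / [4];  Q = [1, 3, 4, 6] / [2, 7] / [5]
  Insert 6 (step 8): P = [1, 2, 5, 6] / [3, 7] / [4, 8];  Q = [1, 3, 4, 6] / [2, 7] / [5, 8]
Final shape: (4, 2, 2).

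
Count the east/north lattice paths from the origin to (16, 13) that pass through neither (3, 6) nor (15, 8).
Number of paths = 58456215

Inclusion–exclusion. Total paths: C(29, 16) = 67863915. Through P₁: C(9, 3)·C(20, 13) = 6511680. Through P₂: C(23, 15)·C(6, 1) = 2941884. Since P₁ is strictly southwest of P₂, a monotone path through both must visit P₁ then P₂; paths through both = C(9, 3)·C(14, 12)·C(6, 1) = 45864. Avoid both = 67863915 − 6511680 − 2941884 + 45864 = 58456215.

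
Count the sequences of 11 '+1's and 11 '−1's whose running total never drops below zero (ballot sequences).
C_11 = 58786

These ballot sequences are counted by the Catalan number C_n = (1/(n + 1)) · C(2n, n). For n = 11: C_11 = (1/12) · C(22, 11) = 705432/12 = 58786.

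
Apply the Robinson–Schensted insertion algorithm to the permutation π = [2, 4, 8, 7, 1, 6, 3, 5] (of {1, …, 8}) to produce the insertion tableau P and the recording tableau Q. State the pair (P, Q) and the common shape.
P = [1, 3, 5] / [2, 4, 6] / [7] / [8];  Q = [1, 2, 3] / [4, 6, 8] / [5] / [7];  common shape = (3, 3, 1, 1)

Row-insert the values π_1, π_2, … into P one at a time, bumping the leftmost entry strictly greater than the inserted value down to the next row. The recording tableau Q records, in position (i, j), the step at which that cell was added to P.
  Insert 2 (step 1): P = [2];  Q = [1]
  Insert 4 (step 2): P = [2, 4];  Q = [1, 2]
  Insert 8 (step 3): P = [2, 4, 8];  Q = [1, 2, 3]
  Insert 7 (step 4): P = [2, 4, 7] / [8];  Q = [1, 2, 3] / [4]
  Insert 1 (step 5): P = [1, 4, 7] / [2] / [8];  Q = [1, 2, 3] / [4] / [5]
  Insert 6 (step 6): P = [1, 4, 6] / [2, 7] / [8];  Q = [1, 2, 3] / [4, 6] / [5]
  Insert 3 (step 7): P = [1, 3, 6] / [2, 4] / [7] / [8];  Q = [1, 2, 3] / [4, 6] / [5] / [7]
  Insert 5 (step 8): P = [1, 3, 5] / [2, 4, 6] / [7] / [8];  Q = [1, 2, 3] / [4, 6, 8] / [5] / [7]
Final shape: (3, 3, 1, 1).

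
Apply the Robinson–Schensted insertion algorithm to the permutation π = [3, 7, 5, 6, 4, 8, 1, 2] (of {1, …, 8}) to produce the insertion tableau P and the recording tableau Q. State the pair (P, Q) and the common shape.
P = [1, 2, 6, 8] / [3, 4] / [5] / [7];  Q = [1, 2, 4, 6] / [3, 8] / [5] / [7];  common shape = (4, 2, 1, 1)

Row-insert the values π_1, π_2, … into P one at a time, bumping the leftmost entry strictly greater than the inserted value down to the next row. The recording tableau Q records, in position (i, j), the step at which that cell was added to P.
  Insert 3 (step 1): P = [3];  Q = [1]
  Insert 7 (step 2): P = [3, 7];  Q = [1, 2]
  Insert 5 (step 3): P = [3, 5] / [7];  Q = [1, 2] / [3]
  Insert 6 (step 4): P = [3, 5, 6] / [7];  Q = [1, 2, 4] / [3]
  Insert 4 (step 5): P = [3, 4, 6] / [5] / [7];  Q = [1, 2, 4] / [3] / [5]
  Insert 8 (step 6): P = [3, 4, 6, 8] / [5] / [7];  Q = [1, 2, 4, 6] / [3] / [5]
  Insert 1 (step 7): P = [1, 4, 6, 8] / [3] / [5] / [7];  Q = [1, 2, 4, 6] / [3] / [5] / [7]
  Insert 2 (step 8): P = [1, 2, 6, 8] / [3, 4] / [5] / [7];  Q = [1, 2, 4, 6] / [3, 8] / [5] / [7]
Final shape: (4, 2, 1, 1).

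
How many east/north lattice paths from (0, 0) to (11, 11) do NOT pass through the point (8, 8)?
Number of paths = 448032

Total paths from (0, 0) to (11, 11): C(22, 11) = 705432. Paths through (8, 8): (paths (0, 0) → (8, 8)) × (paths (8, 8) → (11, 11)) = C(16, 8) · C(6, 3) = 12870 · 20 = 257400. Avoidance count = 705432 − 257400 = 448032.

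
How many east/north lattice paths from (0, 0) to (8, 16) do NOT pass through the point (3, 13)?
Number of paths = 704111

Total paths from (0, 0) to (8, 16): C(24, 8) = 735471. Paths through (3, 13): (paths (0, 0) → (3, 13)) × (paths (3, 13) → (8, 16)) = C(16, 3) · C(8, 5) = 560 · 56 = 31360. Avoidance count = 735471 − 31360 = 704111.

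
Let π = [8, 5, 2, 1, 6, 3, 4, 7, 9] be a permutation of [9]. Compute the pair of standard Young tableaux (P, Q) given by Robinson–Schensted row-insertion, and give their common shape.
P = [1, 3, 4, 7, 9] / [2, 6] / [5] / [8];  Q = [1, 5, 7, 8, 9] / [2, 6] / [3] / [4];  common shape = (5, 2, 1, 1)

Row-insert the values π_1, π_2, … into P one at a time, bumping the leftmost entry strictly greater than the inserted value down to the next row. The recording tableau Q records, in position (i, j), the step at which that cell was added to P.
  Insert 8 (step 1): P = [8];  Q = [1]
  Insert 5 (step 2): P = [5] / [8];  Q = [1] / [2]
  Insert 2 (step 3): P = [2] / [5] / [8];  Q = [1] / [2] / [3]
  Insert 1 (step 4): P = [1] / [2] / [5] / [8];  Q = [1] / [2] / [3] / [4]
  Insert 6 (step 5): P = [1, 6] / [2] / [5] / [8];  Q = [1, 5] / [2] / [3] / [4]
  Insert 3 (step 6): P = [1, 3] / [2, 6] / [5] / [8];  Q = [1, 5] / [2, 6] / [3] / [4]
  Insert 4 (step 7): P = [1, 3, 4] / [2, 6] / [5] / [8];  Q = [1, 5, 7] / [2, 6] / [3] / [4]
  Insert 7 (step 8): P = [1, 3, 4, 7] / [2, 6] / [5] / [8];  Q = [1, 5, 7, 8] / [2, 6] / [3] / [4]
  Insert 9 (step 9): P = [1, 3, 4, 7, 9] / [2, 6] / [5] / [8];  Q = [1, 5, 7, 8, 9] / [2, 6] / [3] / [4]
Final shape: (5, 2, 1, 1).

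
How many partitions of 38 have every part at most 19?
p(38, parts ≤ 19) = 24418

Use the recurrence p(n, m) = p(n, m−1) + p(n−m, m): either the largest part is < m (count p(n, m−1)) or the largest part is exactly m (remove one copy of m, count p(n−m, m)). With p(0, ·) = 1 this gives p(38, parts ≤ 19) = 24418. (By conjugating Young diagrams, this also counts partitions of 38 into at most 19 parts.)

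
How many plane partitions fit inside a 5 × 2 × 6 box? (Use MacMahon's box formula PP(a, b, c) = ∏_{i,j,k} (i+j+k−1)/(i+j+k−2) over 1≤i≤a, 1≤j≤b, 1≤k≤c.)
PP(5, 2, 6) = 60984

Evaluate the triple product over i = 1..5, j = 1..2, k = 1..6. The factors are (2/1) · (3/2) · (4/3) · (5/4) · (6/5) · (7/6) · (3/2) · (4/3) · … (60 factors total). The numerators and denominators telescope so the product is an integer; carrying out the multiplication exactly gives PP(5, 2, 6) = 60984.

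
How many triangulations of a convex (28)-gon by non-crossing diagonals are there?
C_26 = 18367353072152

These polygon triangulations are counted by the Catalan number C_n = (1/(n + 1)) · C(2n, n). For n = 26: C_26 = (1/27) · C(52, 26) = 495918532948104/27 = 18367353072152.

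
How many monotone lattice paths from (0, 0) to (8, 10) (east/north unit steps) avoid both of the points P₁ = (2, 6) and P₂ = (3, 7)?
Number of paths = 34294

Inclusion–exclusion. Total paths: C(18, 8) = 43758. Through P₁: C(8, 2)·C(10, 6) = 5880. Through P₂: C(10, 3)·C(8, 5) = 6720. Since P₁ is strictly southwest of P₂, a monotone path through both must visit P₁ then P₂; paths through both = C(8, 2)·C(2, 1)·C(8, 5) = 3136. Avoid both = 43758 − 5880 − 6720 + 3136 = 34294.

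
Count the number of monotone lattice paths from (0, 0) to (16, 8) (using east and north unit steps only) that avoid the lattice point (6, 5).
Number of paths = 603339

Total paths from (0, 0) to (16, 8): C(24, 16) = 735471. Paths through (6, 5): (paths (0, 0) → (6, 5)) × (paths (6, 5) → (16, 8)) = C(11, 6) · C(13, 10) = 462 · 286 = 132132. Avoidance count = 735471 − 132132 = 603339.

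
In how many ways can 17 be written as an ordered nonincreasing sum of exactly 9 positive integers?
p(17, 9 parts) = 22

Partitions of n into exactly k parts are in bijection with partitions of n − k into at most k parts (subtract 1 from each part). So p(17, exactly 9) = p(8, parts ≤ 9). Computing via the recurrence p(m, j) = p(m, j−1) + p(m−j, j) gives 22.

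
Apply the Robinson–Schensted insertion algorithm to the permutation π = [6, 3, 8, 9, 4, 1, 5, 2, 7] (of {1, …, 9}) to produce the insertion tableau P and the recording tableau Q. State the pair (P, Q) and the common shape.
P = [1, 2, 5, 7] / [3, 4, 9] / [6, 8];  Q = [1, 3, 4, 9] / [2, 5, 7] / [6, 8];  common shape = (4, 3, 2)

Row-insert the values π_1, π_2, … into P one at a time, bumping the leftmost entry strictly greater than the inserted value down to the next row. The recording tableau Q records, in position (i, j), the step at which that cell was added to P.
  Insert 6 (step 1): P = [6];  Q = [1]
  Insert 3 (step 2): P = [3] / [6];  Q = [1] / [2]
  Insert 8 (step 3): P = [3, 8] / [6];  Q = [1, 3] / [2]
  Insert 9 (step 4): P = [3, 8, 9] / [6];  Q = [1, 3, 4] / [2]
  Insert 4 (step 5): P = [3, 4, 9] / [6, 8];  Q = [1, 3, 4] / [2, 5]
  Insert 1 (step 6): P = [1, 4, 9] / [3, 8] / [6];  Q = [1, 3, 4] / [2, 5] / [6]
  Insert 5 (step 7): P = [1, 4, 5] / [3, 8, 9] / [6];  Q = [1, 3, 4] / [2, 5, 7] / [6]
  Insert 2 (step 8): P = [1, 2, 5] / [3, 4, 9] / [6, 8];  Q = [1, 3, 4] / [2, 5, 7] / [6, 8]
  Insert 7 (step 9): P = [1, 2, 5, 7] / [3, 4, 9] / [6, 8];  Q = [1, 3, 4, 9] / [2, 5, 7] / [6, 8]
Final shape: (4, 3, 2).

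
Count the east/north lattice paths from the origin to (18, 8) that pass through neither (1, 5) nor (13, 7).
Number of paths = 1093591

Inclusion–exclusion. Total paths: C(26, 18) = 1562275. Through P₁: C(6, 1)·C(20, 17) = 6840. Through P₂: C(20, 13)·C(6, 5) = 465120. Since P₁ is strictly southwest of P₂, a monotone path through both must visit P₁ then P₂; paths through both = C(6, 1)·C(14, 12)·C(6, 5) = 3276. Avoid both = 1562275 − 6840 − 465120 + 3276 = 1093591.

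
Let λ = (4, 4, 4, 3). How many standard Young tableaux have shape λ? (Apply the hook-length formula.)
# SYT of shape (4, 4, 4, 3) = 24024

Hook-length formula: f^λ = n! / Π hook(c), product over all cells c of the Young diagram. For λ = (4, 4, 4, 3), n = 15 boxes. Hook lengths by row (left-to-right, top-to-bottom): [7, 6, 5, 3]; [6, 5, 4, 2]; [5, 4, 3, 1]; [3, 2, 1]. Product of hooks = 54432000. So f^λ = 15! / 54432000 = 1307674368000 / 54432000 = 24024.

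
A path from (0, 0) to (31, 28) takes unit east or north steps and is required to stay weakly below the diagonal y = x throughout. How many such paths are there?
Number of paths = 6914663035042301

By the reflection principle (André's argument), the number of monotone paths to (31, 28) with n ≤ m that never go above y = x is C(59, 31) − C(59, 32) = 55317304280338408 − 48402641245296107 = 6914663035042301.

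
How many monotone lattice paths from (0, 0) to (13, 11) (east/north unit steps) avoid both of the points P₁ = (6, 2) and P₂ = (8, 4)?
Number of paths = 1916840

Inclusion–exclusion. Total paths: C(24, 13) = 2496144. Through P₁: C(8, 6)·C(16, 7) = 320320. Through P₂: C(12, 8)·C(12, 5) = 392040. Since P₁ is strictly southwest of P₂, a monotone path through both must visit P₁ then P₂; paths through both = C(8, 6)·C(4, 2)·C(12, 5) = 133056. Avoid both = 2496144 − 320320 − 392040 + 133056 = 1916840.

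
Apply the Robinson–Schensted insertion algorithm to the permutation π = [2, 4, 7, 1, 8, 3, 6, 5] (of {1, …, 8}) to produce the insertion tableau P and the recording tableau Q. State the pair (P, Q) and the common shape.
P = [1, 3, 5, 8] / [2, 4, 6] / [7];  Q = [1, 2, 3, 5] / [4, 6, 7] / [8];  common shape = (4, 3, 1)

Row-insert the values π_1, π_2, … into P one at a time, bumping the leftmost entry strictly greater than the inserted value down to the next row. The recording tableau Q records, in position (i, j), the step at which that cell was added to P.
  Insert 2 (step 1): P = [2];  Q = [1]
  Insert 4 (step 2): P = [2, 4];  Q = [1, 2]
  Insert 7 (step 3): P = [2, 4, 7];  Q = [1, 2, 3]
  Insert 1 (step 4): P = [1, 4, 7] / [2];  Q = [1, 2, 3] / [4]
  Insert 8 (step 5): P = [1, 4, 7, 8] / [2];  Q = [1, 2, 3, 5] / [4]
  Insert 3 (step 6): P = [1, 3, 7, 8] / [2, 4];  Q = [1, 2, 3, 5] / [4, 6]
  Insert 6 (step 7): P = [1, 3, 6, 8] / [2, 4, 7];  Q = [1, 2, 3, 5] / [4, 6, 7]
  Insert 5 (step 8): P = [1, 3, 5, 8] / [2, 4, 6] / [7];  Q = [1, 2, 3, 5] / [4, 6, 7] / [8]
Final shape: (4, 3, 1).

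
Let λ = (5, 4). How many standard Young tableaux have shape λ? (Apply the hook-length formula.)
# SYT of shape (5, 4) = 42

Hook-length formula: f^λ = n! / Π hook(c), product over all cells c of the Young diagram. For λ = (5, 4), n = 9 boxes. Hook lengths by row (left-to-right, top-to-bottom): [6, 5, 4, 3, 1]; [4, 3, 2, 1]. Product of hooks = 8640. So f^λ = 9! / 8640 = 362880 / 8640 = 42.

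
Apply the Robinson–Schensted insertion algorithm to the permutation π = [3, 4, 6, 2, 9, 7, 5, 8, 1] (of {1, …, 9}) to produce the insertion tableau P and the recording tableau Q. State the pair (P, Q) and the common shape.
P = [1, 4, 5, 7, 8] / [2, 6] / [3] / [9];  Q = [1, 2, 3, 5, 8] / [4, 6] / [7] / [9];  common shape = (5, 2, 1, 1)

Row-insert the values π_1, π_2, … into P one at a time, bumping the leftmost entry strictly greater than the inserted value down to the next row. The recording tableau Q records, in position (i, j), the step at which that cell was added to P.
  Insert 3 (step 1): P = [3];  Q = [1]
  Insert 4 (step 2): P = [3, 4];  Q = [1, 2]
  Insert 6 (step 3): P = [3, 4, 6];  Q = [1, 2, 3]
  Insert 2 (step 4): P = [2, 4, 6] / [3];  Q = [1, 2, 3] / [4]
  Insert 9 (step 5): P = [2, 4, 6, 9] / [3];  Q = [1, 2, 3, 5] / [4]
  Insert 7 (step 6): P = [2, 4, 6, 7] / [3, 9];  Q = [1, 2, 3, 5] / [4, 6]
  Insert 5 (step 7): P = [2, 4, 5, 7] / [3, 6] / [9];  Q = [1, 2, 3, 5] / [4, 6] / [7]
  Insert 8 (step 8): P = [2, 4, 5, 7, 8] / [3, 6] / [9];  Q = [1, 2, 3, 5, 8] / [4, 6] / [7]
  Insert 1 (step 9): P = [1, 4, 5, 7, 8] / [2, 6] / [3] / [9];  Q = [1, 2, 3, 5, 8] / [4, 6] / [7] / [9]
Final shape: (5, 2, 1, 1).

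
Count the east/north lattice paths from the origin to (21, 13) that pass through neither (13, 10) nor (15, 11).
Number of paths = 618981934

Inclusion–exclusion. Total paths: C(34, 21) = 927983760. Through P₁: C(23, 13)·C(11, 8) = 188770890. Through P₂: C(26, 15)·C(8, 6) = 216332480. Since P₁ is strictly southwest of P₂, a monotone path through both must visit P₁ then P₂; paths through both = C(23, 13)·C(3, 2)·C(8, 6) = 96101544. Avoid both = 927983760 − 188770890 − 216332480 + 96101544 = 618981934.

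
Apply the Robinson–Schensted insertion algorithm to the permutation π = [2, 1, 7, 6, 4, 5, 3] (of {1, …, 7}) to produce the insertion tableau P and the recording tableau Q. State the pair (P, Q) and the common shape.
P = [1, 3, 5] / [2, 4] / [6] / [7];  Q = [1, 3, 6] / [2, 4] / [5] / [7];  common shape = (3, 2, 1, 1)

Row-insert the values π_1, π_2, … into P one at a time, bumping the leftmost entry strictly greater than the inserted value down to the next row. The recording tableau Q records, in position (i, j), the step at which that cell was added to P.
  Insert 2 (step 1): P = [2];  Q = [1]
  Insert 1 (step 2): P = [1] / [2];  Q = [1] / [2]
  Insert 7 (step 3): P = [1, 7] / [2];  Q = [1, 3] / [2]
  Insert 6 (step 4): P = [1, 6] / [2, 7];  Q = [1, 3] / [2, 4]
  Insert 4 (step 5): P = [1, 4] / [2, 6] / [7];  Q = [1, 3] / [2, 4] / [5]
  Insert 5 (step 6): P = [1, 4, 5] / [2, 6] / [7];  Q = [1, 3, 6] / [2, 4] / [5]
  Insert 3 (step 7): P = [1, 3, 5] / [2, 4] / [6] / [7];  Q = [1, 3, 6] / [2, 4] / [5] / [7]
Final shape: (3, 2, 1, 1).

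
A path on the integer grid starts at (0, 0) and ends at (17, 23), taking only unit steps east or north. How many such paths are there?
Number of paths = 88732378800

A monotone lattice path from (0, 0) to (17, 23) consists of 17 east steps and 23 north steps in some order, so it is determined by which 17 of the 40 steps are east. The count is C(40, 17) = 88732378800.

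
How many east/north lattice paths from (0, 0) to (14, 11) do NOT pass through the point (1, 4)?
Number of paths = 4069800

Total paths from (0, 0) to (14, 11): C(25, 14) = 4457400. Paths through (1, 4): (paths (0, 0) → (1, 4)) × (paths (1, 4) → (14, 11)) = C(5, 1) · C(20, 13) = 5 · 77520 = 387600. Avoidance count = 4457400 − 387600 = 4069800.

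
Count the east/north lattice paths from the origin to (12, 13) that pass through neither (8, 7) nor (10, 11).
Number of paths = 2311804

Inclusion–exclusion. Total paths: C(25, 12) = 5200300. Through P₁: C(15, 8)·C(10, 4) = 1351350. Through P₂: C(21, 10)·C(4, 2) = 2116296. Since P₁ is strictly southwest of P₂, a monotone path through both must visit P₁ then P₂; paths through both = C(15, 8)·C(6, 2)·C(4, 2) = 579150. Avoid both = 5200300 − 1351350 − 2116296 + 579150 = 2311804.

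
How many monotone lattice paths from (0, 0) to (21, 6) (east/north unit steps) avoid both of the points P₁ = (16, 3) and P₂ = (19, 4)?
Number of paths = 211872

Inclusion–exclusion. Total paths: C(27, 21) = 296010. Through P₁: C(19, 16)·C(8, 5) = 54264. Through P₂: C(23, 19)·C(4, 2) = 53130. Since P₁ is strictly southwest of P₂, a monotone path through both must visit P₁ then P₂; paths through both = C(19, 16)·C(4, 3)·C(4, 2) = 23256. Avoid both = 296010 − 54264 − 53130 + 23256 = 211872.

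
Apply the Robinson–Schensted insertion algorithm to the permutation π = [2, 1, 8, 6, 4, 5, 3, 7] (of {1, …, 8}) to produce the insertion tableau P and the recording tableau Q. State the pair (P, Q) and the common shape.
P = [1, 3, 5, 7] / [2, 4] / [6] / [8];  Q = [1, 3, 6, 8] / [2, 4] / [5] / [7];  common shape = (4, 2, 1, 1)

Row-insert the values π_1, π_2, … into P one at a time, bumping the leftmost entry strictly greater than the inserted value down to the next row. The recording tableau Q records, in position (i, j), the step at which that cell was added to P.
  Insert 2 (step 1): P = [2];  Q = [1]
  Insert 1 (step 2): P = [1] / [2];  Q = [1] / [2]
  Insert 8 (step 3): P = [1, 8] / [2];  Q = [1, 3] / [2]
  Insert 6 (step 4): P = [1, 6] / [2, 8];  Q = [1, 3] / [2, 4]
  Insert 4 (step 5): P = [1, 4] / [2, 6] / [8];  Q = [1, 3] / [2, 4] / [5]
  Insert 5 (step 6): P = [1, 4, 5] / [2, 6] / [8];  Q = [1, 3, 6] / [2, 4] / [5]
  Insert 3 (step 7): P = [1, 3, 5] / [2, 4] / [6] / [8];  Q = [1, 3, 6] / [2, 4] / [5] / [7]
  Insert 7 (step 8): P = [1, 3, 5, 7] / [2, 4] / [6] / [8];  Q = [1, 3, 6, 8] / [2, 4] / [5] / [7]
Final shape: (4, 2, 1, 1).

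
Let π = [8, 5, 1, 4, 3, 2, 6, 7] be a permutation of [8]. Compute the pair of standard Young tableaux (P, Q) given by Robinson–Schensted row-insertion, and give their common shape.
P = [1, 2, 6, 7] / [3] / [4] / [5] / [8];  Q = [1, 4, 7, 8] / [2] / [3] / [5] / [6];  common shape = (4, 1, 1, 1, 1)

Row-insert the values π_1, π_2, … into P one at a time, bumping the leftmost entry strictly greater than the inserted value down to the next row. The recording tableau Q records, in position (i, j), the step at which that cell was added to P.
  Insert 8 (step 1): P = [8];  Q = [1]
  Insert 5 (step 2): P = [5] / [8];  Q = [1] / [2]
  Insert 1 (step 3): P = [1] / [5] / [8];  Q = [1] / [2] / [3]
  Insert 4 (step 4): P = [1, 4] / [5] / [8];  Q = [1, 4] / [2] / [3]
  Insert 3 (step 5): P = [1, 3] / [4] / [5] / [8];  Q = [1, 4] / [2] / [3] / [5]
  Insert 2 (step 6): P = [1, 2] / [3] / [4] / [5] / [8];  Q = [1, 4] / [2] / [3] / [5] / [6]
  Insert 6 (step 7): P = [1, 2, 6] / [3] / [4] / [5] / [8];  Q = [1, 4, 7] / [2] / [3] / [5] / [6]
  Insert 7 (step 8): P = [1, 2, 6, 7] / [3] / [4] / [5] / [8];  Q = [1, 4, 7, 8] / [2] / [3] / [5] / [6]
Final shape: (4, 1, 1, 1, 1).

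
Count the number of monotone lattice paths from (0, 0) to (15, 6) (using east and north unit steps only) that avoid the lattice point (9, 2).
Number of paths = 42714

Total paths from (0, 0) to (15, 6): C(21, 15) = 54264. Paths through (9, 2): (paths (0, 0) → (9, 2)) × (paths (9, 2) → (15, 6)) = C(11, 9) · C(10, 6) = 55 · 210 = 11550. Avoidance count = 54264 − 11550 = 42714.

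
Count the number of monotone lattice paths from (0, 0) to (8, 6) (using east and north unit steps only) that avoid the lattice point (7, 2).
Number of paths = 2823

Total paths from (0, 0) to (8, 6): C(14, 8) = 3003. Paths through (7, 2): (paths (0, 0) → (7, 2)) × (paths (7, 2) → (8, 6)) = C(9, 7) · C(5, 1) = 36 · 5 = 180. Avoidance count = 3003 − 180 = 2823.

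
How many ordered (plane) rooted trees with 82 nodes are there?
C_81 = 4462290049988320482463241297506133183499654740

These ordered rooted trees are counted by the Catalan number C_n = (1/(n + 1)) · C(2n, n). For n = 81: C_81 = (1/82) · C(162, 81) = 365907784099042279561985786395502921046971688680/82 = 4462290049988320482463241297506133183499654740.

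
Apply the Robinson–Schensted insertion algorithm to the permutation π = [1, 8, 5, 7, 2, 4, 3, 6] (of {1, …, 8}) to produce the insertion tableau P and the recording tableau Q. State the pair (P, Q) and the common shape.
P = [1, 2, 3, 6] / [4, 7] / [5] / [8];  Q = [1, 2, 4, 8] / [3, 6] / [5] / [7];  common shape = (4, 2, 1, 1)

Row-insert the values π_1, π_2, … into P one at a time, bumping the leftmost entry strictly greater than the inserted value down to the next row. The recording tableau Q records, in position (i, j), the step at which that cell was added to P.
  Insert 1 (step 1): P = [1];  Q = [1]
  Insert 8 (step 2): P = [1, 8];  Q = [1, 2]
  Insert 5 (step 3): P = [1, 5] / [8];  Q = [1, 2] / [3]
  Insert 7 (step 4): P = [1, 5, 7] / [8];  Q = [1, 2, 4] / [3]
  Insert 2 (step 5): P = [1, 2, 7] / [5] / [8];  Q = [1, 2, 4] / [3] / [5]
  Insert 4 (step 6): P = [1, 2, 4] / [5, 7] / [8];  Q = [1, 2, 4] / [3, 6] / [5]
  Insert 3 (step 7): P = [1, 2, 3] / [4, 7] / [5] / [8];  Q = [1, 2, 4] / [3, 6] / [5] / [7]
  Insert 6 (step 8): P = [1, 2, 3, 6] / [4, 7] / [5] / [8];  Q = [1, 2, 4, 8] / [3, 6] / [5] / [7]
Final shape: (4, 2, 1, 1).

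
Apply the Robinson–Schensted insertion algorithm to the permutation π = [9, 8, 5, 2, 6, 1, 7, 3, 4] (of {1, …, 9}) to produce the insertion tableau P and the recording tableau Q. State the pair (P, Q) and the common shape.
P = [1, 3, 4] / [2, 6, 7] / [5] / [8] / [9];  Q = [1, 5, 7] / [2, 8, 9] / [3] / [4] / [6];  common shape = (3, 3, 1, 1, 1)

Row-insert the values π_1, π_2, … into P one at a time, bumping the leftmost entry strictly greater than the inserted value down to the next row. The recording tableau Q records, in position (i, j), the step at which that cell was added to P.
  Insert 9 (step 1): P = [9];  Q = [1]
  Insert 8 (step 2): P = [8] / [9];  Q = [1] / [2]
  Insert 5 (step 3): P = [5] / [8] / [9];  Q = [1] / [2] / [3]
  Insert 2 (step 4): P = [2] / [5] / [8] / [9];  Q = [1] / [2] / [3] / [4]
  Insert 6 (step 5): P = [2, 6] / [5] / [8] / [9];  Q = [1, 5] / [2] / [3] / [4]
  Insert 1 (step 6): P = [1, 6] / [2] / [5] / [8] / [9];  Q = [1, 5] / [2] / [3] / [4] / [6]
  Insert 7 (step 7): P = [1, 6, 7] / [2] / [5] / [8] / [9];  Q = [1, 5, 7] / [2] / [3] / [4] / [6]
  Insert 3 (step 8): P = [1, 3, 7] / [2, 6] / [5] / [8] / [9];  Q = [1, 5, 7] / [2, 8] / [3] / [4] / [6]
  Insert 4 (step 9): P = [1, 3, 4] / [2, 6, 7] / [5] / [8] / [9];  Q = [1, 5, 7] / [2, 8, 9] / [3] / [4] / [6]
Final shape: (3, 3, 1, 1, 1).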